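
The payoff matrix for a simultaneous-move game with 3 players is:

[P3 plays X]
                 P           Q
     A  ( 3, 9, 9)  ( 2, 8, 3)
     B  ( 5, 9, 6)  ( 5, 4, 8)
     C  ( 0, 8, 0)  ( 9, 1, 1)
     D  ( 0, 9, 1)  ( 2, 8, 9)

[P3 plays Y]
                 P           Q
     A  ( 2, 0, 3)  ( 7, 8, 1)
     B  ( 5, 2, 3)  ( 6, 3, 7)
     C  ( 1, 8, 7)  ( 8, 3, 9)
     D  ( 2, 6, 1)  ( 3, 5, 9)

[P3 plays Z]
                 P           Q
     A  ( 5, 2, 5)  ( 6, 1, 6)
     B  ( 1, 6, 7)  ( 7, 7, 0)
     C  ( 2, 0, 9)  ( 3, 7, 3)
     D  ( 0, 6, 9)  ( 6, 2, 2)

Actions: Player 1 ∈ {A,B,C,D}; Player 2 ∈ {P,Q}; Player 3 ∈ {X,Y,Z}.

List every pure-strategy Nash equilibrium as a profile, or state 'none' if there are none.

(A,P,X): not NE [P1→B gives 5>3]
(A,P,Y): not NE [P1→B gives 5>2; P2→Q gives 8>0; P3→X gives 9>3]
(A,P,Z): not NE [P3→X gives 9>5]
(A,Q,X): not NE [P1→C gives 9>2; P2→P gives 9>8; P3→Z gives 6>3]
(A,Q,Y): not NE [P1→C gives 8>7; P3→Z gives 6>1]
(A,Q,Z): not NE [P1→B gives 7>6; P2→P gives 2>1]
(B,P,X): not NE [P3→Z gives 7>6]
(B,P,Y): not NE [P2→Q gives 3>2; P3→Z gives 7>3]
(B,P,Z): not NE [P1→A gives 5>1; P2→Q gives 7>6]
(B,Q,X): not NE [P1→C gives 9>5; P2→P gives 9>4]
(B,Q,Y): not NE [P1→C gives 8>6; P3→X gives 8>7]
(B,Q,Z): not NE [P3→X gives 8>0]
(C,P,X): not NE [P1→B gives 5>0; P3→Z gives 9>0]
(C,P,Y): not NE [P1→B gives 5>1; P3→Z gives 9>7]
(C,P,Z): not NE [P1→A gives 5>2; P2→Q gives 7>0]
(C,Q,X): not NE [P2→P gives 8>1; P3→Y gives 9>1]
(C,Q,Y): not NE [P2→P gives 8>3]
(C,Q,Z): not NE [P1→B gives 7>3; P3→Y gives 9>3]
(D,P,X): not NE [P1→B gives 5>0; P3→Z gives 9>1]
(D,P,Y): not NE [P1→B gives 5>2; P3→Z gives 9>1]
(D,P,Z): not NE [P1→A gives 5>0]
(D,Q,X): not NE [P1→C gives 9>2; P2→P gives 9>8]
(D,Q,Y): not NE [P1→C gives 8>3; P2→P gives 6>5]
(D,Q,Z): not NE [P1→B gives 7>6; P2→P gives 6>2; P3→Y gives 9>2]

No pure NE.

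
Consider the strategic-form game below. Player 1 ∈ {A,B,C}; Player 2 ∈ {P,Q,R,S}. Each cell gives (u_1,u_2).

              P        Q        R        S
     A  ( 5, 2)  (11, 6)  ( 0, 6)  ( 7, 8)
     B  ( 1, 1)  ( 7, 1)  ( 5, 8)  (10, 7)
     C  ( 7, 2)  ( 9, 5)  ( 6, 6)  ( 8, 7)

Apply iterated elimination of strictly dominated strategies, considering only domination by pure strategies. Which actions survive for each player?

IESDS → P1:{B,C} P2:{R,S}

P2 drop P (R beats it: A:6>2 B:8>1 C:6>2)
P2 drop Q (S beats it: A:8>6 B:7>1 C:7>5)
P1 drop A (B beats it: R:5>0 S:10>7)
P1→{B,C} P2→{R,S}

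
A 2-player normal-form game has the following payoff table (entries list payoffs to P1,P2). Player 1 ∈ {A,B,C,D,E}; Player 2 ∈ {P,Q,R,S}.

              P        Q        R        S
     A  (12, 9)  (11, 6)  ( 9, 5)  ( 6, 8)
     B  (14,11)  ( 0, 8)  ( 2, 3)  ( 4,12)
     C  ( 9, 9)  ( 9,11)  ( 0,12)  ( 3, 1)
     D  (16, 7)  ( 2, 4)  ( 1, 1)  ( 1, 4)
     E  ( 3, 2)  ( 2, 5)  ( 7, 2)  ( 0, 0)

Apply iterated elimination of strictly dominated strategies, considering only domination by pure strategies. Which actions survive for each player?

P1 drop C (A beats it: P:12>9 Q:11>9 R:9>0 S:6>3)
P1 drop E (A beats it: P:12>3 Q:11>2 R:9>7 S:6>0)
P2 drop Q (P beats it: A:9>6 B:11>8 D:7>4)
P2 drop R (P beats it: A:9>5 B:11>3 D:7>1)
P1→{A,B,D} P2→{P,S}

IESDS → P1:{A,B,D} P2:{P,S}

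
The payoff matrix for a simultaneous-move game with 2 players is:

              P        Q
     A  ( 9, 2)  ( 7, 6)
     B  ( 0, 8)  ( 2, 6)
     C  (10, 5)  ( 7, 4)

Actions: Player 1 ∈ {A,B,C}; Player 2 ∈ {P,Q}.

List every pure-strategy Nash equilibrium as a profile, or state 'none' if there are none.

(A,P): not NE [P1→C gives 10>9; P2→Q gives 6>2]
(A,Q): NE
(B,P): not NE [P1→C gives 10>0]
(B,Q): not NE [P1→C gives 7>2; P2→P gives 8>6]
(C,P): NE
(C,Q): not NE [P2→P gives 5>4]

PSNE = {(A,Q), (C,P)}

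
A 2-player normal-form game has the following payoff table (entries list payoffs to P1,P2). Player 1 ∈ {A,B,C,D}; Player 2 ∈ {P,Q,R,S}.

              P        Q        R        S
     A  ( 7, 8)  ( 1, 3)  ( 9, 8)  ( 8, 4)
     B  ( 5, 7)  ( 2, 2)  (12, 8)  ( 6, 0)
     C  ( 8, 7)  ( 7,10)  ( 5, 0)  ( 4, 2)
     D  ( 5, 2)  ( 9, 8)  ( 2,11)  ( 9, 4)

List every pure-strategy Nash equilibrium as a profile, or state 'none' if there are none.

(A,P): not NE [P1→C gives 8>7]
(A,Q): not NE [P1→D gives 9>1; P2→R gives 8>3]
(A,R): not NE [P1→B gives 12>9]
(A,S): not NE [P1→D gives 9>8; P2→R gives 8>4]
(B,P): not NE [P1→C gives 8>5; P2→R gives 8>7]
(B,Q): not NE [P1→D gives 9>2; P2→R gives 8>2]
(B,R): NE
(B,S): not NE [P1→D gives 9>6; P2→R gives 8>0]
(C,P): not NE [P2→Q gives 10>7]
(C,Q): not NE [P1→D gives 9>7]
(C,R): not NE [P1→B gives 12>5; P2→Q gives 10>0]
(C,S): not NE [P1→D gives 9>4; P2→Q gives 10>2]
(D,P): not NE [P1→C gives 8>5; P2→R gives 11>2]
(D,Q): not NE [P2→R gives 11>8]
(D,R): not NE [P1→B gives 12>2]
(D,S): not NE [P2→R gives 11>4]

Nash profiles: (B,R)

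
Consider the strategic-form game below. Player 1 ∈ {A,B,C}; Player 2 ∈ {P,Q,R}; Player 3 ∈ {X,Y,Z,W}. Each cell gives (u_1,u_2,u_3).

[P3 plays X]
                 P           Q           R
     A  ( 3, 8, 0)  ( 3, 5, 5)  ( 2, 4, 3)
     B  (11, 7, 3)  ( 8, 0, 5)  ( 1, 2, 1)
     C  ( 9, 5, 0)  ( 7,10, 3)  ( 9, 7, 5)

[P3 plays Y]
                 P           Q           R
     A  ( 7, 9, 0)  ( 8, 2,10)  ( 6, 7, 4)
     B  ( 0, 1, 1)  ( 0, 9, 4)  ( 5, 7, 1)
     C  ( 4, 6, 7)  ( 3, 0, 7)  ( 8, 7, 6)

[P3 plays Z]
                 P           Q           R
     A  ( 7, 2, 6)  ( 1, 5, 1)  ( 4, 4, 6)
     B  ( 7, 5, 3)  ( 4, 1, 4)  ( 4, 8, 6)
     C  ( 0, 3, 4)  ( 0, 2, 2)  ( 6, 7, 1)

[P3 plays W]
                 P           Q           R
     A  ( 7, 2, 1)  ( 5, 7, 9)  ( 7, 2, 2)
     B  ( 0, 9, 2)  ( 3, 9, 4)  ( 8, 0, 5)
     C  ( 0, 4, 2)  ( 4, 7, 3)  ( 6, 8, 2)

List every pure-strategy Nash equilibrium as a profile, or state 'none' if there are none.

(A,P,X): not NE [P1→B gives 11>3; P3→Z gives 6>0]
(A,P,Y): not NE [P3→Z gives 6>0]
(A,P,Z): not NE [P2→Q gives 5>2]
(A,P,W): not NE [P2→Q gives 7>2; P3→Z gives 6>1]
(A,Q,X): not NE [P1→B gives 8>3; P2→P gives 8>5; P3→Y gives 10>5]
(A,Q,Y): not NE [P2→P gives 9>2]
(A,Q,Z): not NE [P1→B gives 4>1; P3→Y gives 10>1]
(A,Q,W): not NE [P3→Y gives 10>9]
(A,R,X): not NE [P1→C gives 9>2; P2→P gives 8>4; P3→Z gives 6>3]
(A,R,Y): not NE [P1→C gives 8>6; P2→P gives 9>7; P3→Z gives 6>4]
(A,R,Z): not NE [P1→C gives 6>4; P2→Q gives 5>4]
(A,R,W): not NE [P1→B gives 8>7; P2→Q gives 7>2; P3→Z gives 6>2]
(B,P,X): NE
(B,P,Y): not NE [P1→A gives 7>0; P2→Q gives 9>1; P3→Z gives 3>1]
(B,P,Z): not NE [P2→R gives 8>5]
(B,P,W): not NE [P1→A gives 7>0; P3→Z gives 3>2]
(B,Q,X): not NE [P2→P gives 7>0]
(B,Q,Y): not NE [P1→A gives 8>0; P3→X gives 5>4]
(B,Q,Z): not NE [P2→R gives 8>1; P3→X gives 5>4]
(B,Q,W): not NE [P1→A gives 5>3; P3→X gives 5>4]
(B,R,X): not NE [P1→C gives 9>1; P2→P gives 7>2; P3→Z gives 6>1]
(B,R,Y): not NE [P1→C gives 8>5; P2→Q gives 9>7; P3→Z gives 6>1]
(B,R,Z): not NE [P1→C gives 6>4]
(B,R,W): not NE [P2→Q gives 9>0; P3→Z gives 6>5]
(C,P,X): not NE [P1→B gives 11>9; P2→Q gives 10>5; P3→Y gives 7>0]
(C,P,Y): not NE [P1→A gives 7>4; P2→R gives 7>6]
(C,P,Z): not NE [P1→B gives 7>0; P2→R gives 7>3; P3→Y gives 7>4]
(C,P,W): not NE [P1→A gives 7>0; P2→R gives 8>4; P3→Y gives 7>2]
(C,Q,X): not NE [P1→B gives 8>7; P3→Y gives 7>3]
(C,Q,Y): not NE [P1→A gives 8>3; P2→R gives 7>0]
(C,Q,Z): not NE [P1→B gives 4>0; P2→R gives 7>2; P3→Y gives 7>2]
(C,Q,W): not NE [P1→A gives 5>4; P2→R gives 8>7; P3→Y gives 7>3]
(C,R,X): not NE [P2→Q gives 10>7; P3→Y gives 6>5]
(C,R,Y): NE
(C,R,Z): not NE [P3→Y gives 6>1]
(C,R,W): not NE [P1→B gives 8>6; P3→Y gives 6>2]

NE set: (B,P,X), (C,R,Y)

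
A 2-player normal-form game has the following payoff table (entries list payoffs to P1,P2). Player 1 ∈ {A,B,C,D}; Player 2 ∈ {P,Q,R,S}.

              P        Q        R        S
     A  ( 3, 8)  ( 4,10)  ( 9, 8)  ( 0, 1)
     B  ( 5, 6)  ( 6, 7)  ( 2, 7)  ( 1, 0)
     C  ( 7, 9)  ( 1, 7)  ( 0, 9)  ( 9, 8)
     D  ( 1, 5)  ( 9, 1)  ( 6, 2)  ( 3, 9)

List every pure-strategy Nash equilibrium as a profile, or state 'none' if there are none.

(A,P): not NE [P1→C gives 7>3; P2→Q gives 10>8]
(A,Q): not NE [P1→D gives 9>4]
(A,R): not NE [P2→Q gives 10>8]
(A,S): not NE [P1→C gives 9>0; P2→Q gives 10>1]
(B,P): not NE [P1→C gives 7>5; P2→R gives 7>6]
(B,Q): not NE [P1→D gives 9>6]
(B,R): not NE [P1→A gives 9>2]
(B,S): not NE [P1→C gives 9>1; P2→R gives 7>0]
(C,P): NE
(C,Q): not NE [P1→D gives 9>1; P2→R gives 9>7]
(C,R): not NE [P1→A gives 9>0]
(C,S): not NE [P2→R gives 9>8]
(D,P): not NE [P1→C gives 7>1; P2→S gives 9>5]
(D,Q): not NE [P2→S gives 9>1]
(D,R): not NE [P1→A gives 9>6; P2→S gives 9>2]
(D,S): not NE [P1→C gives 9>3]

PSNE = {(C,P)}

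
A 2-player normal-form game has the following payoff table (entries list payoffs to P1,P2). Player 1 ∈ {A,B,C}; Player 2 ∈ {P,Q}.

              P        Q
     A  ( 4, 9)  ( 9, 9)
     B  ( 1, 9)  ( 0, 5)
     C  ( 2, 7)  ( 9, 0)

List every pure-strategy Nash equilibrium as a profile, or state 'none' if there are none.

NE set: (A,P), (A,Q)

(A,P): NE
(A,Q): NE
(B,P): not NE [P1→A gives 4>1]
(B,Q): not NE [P1→C gives 9>0; P2→P gives 9>5]
(C,P): not NE [P1→A gives 4>2]
(C,Q): not NE [P2→P gives 7>0]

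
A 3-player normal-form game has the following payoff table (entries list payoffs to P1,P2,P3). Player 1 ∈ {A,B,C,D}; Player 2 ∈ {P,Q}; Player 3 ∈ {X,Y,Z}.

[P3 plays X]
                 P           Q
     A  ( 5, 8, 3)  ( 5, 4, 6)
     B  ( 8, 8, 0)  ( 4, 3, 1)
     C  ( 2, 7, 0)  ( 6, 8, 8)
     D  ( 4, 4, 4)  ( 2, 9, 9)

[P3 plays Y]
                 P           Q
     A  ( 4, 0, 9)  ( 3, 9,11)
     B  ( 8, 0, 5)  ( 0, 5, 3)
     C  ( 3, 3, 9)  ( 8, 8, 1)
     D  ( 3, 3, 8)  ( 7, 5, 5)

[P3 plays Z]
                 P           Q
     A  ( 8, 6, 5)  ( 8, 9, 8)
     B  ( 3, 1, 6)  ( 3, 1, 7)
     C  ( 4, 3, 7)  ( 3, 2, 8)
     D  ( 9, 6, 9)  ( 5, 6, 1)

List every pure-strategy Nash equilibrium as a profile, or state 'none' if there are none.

PSNE = {(C,Q,X), (D,P,Z)}

(A,P,X): not NE [P1→B gives 8>5; P3→Y gives 9>3]
(A,P,Y): not NE [P1→B gives 8>4; P2→Q gives 9>0]
(A,P,Z): not NE [P1→D gives 9>8; P2→Q gives 9>6; P3→Y gives 9>5]
(A,Q,X): not NE [P1→C gives 6>5; P2→P gives 8>4; P3→Y gives 11>6]
(A,Q,Y): not NE [P1→C gives 8>3]
(A,Q,Z): not NE [P3→Y gives 11>8]
(B,P,X): not NE [P3→Z gives 6>0]
(B,P,Y): not NE [P2→Q gives 5>0; P3→Z gives 6>5]
(B,P,Z): not NE [P1→D gives 9>3]
(B,Q,X): not NE [P1→C gives 6>4; P2→P gives 8>3; P3→Z gives 7>1]
(B,Q,Y): not NE [P1→C gives 8>0; P3→Z gives 7>3]
(B,Q,Z): not NE [P1→A gives 8>3]
(C,P,X): not NE [P1→B gives 8>2; P2→Q gives 8>7; P3→Y gives 9>0]
(C,P,Y): not NE [P1→B gives 8>3; P2→Q gives 8>3]
(C,P,Z): not NE [P1→D gives 9>4; P3→Y gives 9>7]
(C,Q,X): NE
(C,Q,Y): not NE [P3→Z gives 8>1]
(C,Q,Z): not NE [P1→A gives 8>3; P2→P gives 3>2]
(D,P,X): not NE [P1→B gives 8>4; P2→Q gives 9>4; P3→Z gives 9>4]
(D,P,Y): not NE [P1→B gives 8>3; P2→Q gives 5>3; P3→Z gives 9>8]
(D,P,Z): NE
(D,Q,X): not NE [P1→C gives 6>2]
(D,Q,Y): not NE [P1→C gives 8>7; P3→X gives 9>5]
(D,Q,Z): not NE [P1→A gives 8>5; P3→X gives 9>1]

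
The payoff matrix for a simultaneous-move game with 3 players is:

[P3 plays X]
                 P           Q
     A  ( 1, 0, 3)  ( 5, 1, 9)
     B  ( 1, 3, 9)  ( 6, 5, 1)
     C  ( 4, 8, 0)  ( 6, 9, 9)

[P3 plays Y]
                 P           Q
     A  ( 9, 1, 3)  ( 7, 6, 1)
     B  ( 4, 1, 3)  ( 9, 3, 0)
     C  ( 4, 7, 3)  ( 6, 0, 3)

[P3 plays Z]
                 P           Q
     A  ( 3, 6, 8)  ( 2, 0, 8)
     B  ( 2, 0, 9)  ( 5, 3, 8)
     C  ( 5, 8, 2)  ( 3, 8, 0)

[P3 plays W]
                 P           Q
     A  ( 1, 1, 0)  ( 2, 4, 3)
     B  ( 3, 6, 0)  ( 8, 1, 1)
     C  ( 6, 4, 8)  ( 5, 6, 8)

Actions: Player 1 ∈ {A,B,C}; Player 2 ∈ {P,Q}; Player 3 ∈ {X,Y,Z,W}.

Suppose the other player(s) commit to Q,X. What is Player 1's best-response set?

u_1(A vs Q,X) = 5
u_1(B vs Q,X) = 6
u_1(C vs Q,X) = 6
max payoff 6 at {B,C}

BR_1 = {B,C}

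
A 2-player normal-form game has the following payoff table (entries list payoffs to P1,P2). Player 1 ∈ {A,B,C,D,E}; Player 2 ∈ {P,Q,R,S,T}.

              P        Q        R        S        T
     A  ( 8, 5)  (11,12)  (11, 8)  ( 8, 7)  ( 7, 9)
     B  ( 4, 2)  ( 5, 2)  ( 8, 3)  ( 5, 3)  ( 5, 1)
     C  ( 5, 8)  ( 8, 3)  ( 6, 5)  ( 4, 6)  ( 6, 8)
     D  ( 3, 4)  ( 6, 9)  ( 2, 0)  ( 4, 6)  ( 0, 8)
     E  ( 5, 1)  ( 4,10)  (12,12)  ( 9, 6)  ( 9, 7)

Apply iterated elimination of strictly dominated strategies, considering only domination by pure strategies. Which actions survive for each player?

Remaining: P1:{A,E} P2:{Q,R}

P1 drop B (A beats it: P:8>4 Q:11>5 R:11>8 S:8>5 T:7>5)
P1 drop C (A beats it: P:8>5 Q:11>8 R:11>6 S:8>4 T:7>6)
P1 drop D (A beats it: P:8>3 Q:11>6 R:11>2 S:8>4 T:7>0)
P2 drop P (Q beats it: A:12>5 E:10>1)
P2 drop S (Q beats it: A:12>7 E:10>6)
P2 drop T (Q beats it: A:12>9 E:10>7)
P1→{A,E} P2→{Q,R}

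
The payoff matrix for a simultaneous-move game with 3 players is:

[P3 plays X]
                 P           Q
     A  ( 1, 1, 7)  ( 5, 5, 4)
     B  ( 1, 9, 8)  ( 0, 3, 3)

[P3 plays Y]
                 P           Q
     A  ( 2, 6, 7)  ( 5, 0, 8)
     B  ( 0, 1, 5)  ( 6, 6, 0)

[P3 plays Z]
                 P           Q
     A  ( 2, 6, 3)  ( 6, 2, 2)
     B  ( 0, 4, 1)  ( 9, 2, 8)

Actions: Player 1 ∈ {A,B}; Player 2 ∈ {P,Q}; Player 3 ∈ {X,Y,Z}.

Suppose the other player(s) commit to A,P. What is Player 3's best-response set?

u_3(X vs A,P) = 7
u_3(Y vs A,P) = 7
u_3(Z vs A,P) = 3
max payoff 7 at {X,Y}

BR_3 = {X,Y}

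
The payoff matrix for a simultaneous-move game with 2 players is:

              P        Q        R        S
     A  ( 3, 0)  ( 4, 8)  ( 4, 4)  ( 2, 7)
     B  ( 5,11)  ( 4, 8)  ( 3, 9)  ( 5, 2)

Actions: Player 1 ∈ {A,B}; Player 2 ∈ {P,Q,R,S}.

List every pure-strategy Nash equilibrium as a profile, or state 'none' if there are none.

Nash profiles: (A,Q), (B,P)

(A,P): not NE [P1→B gives 5>3; P2→Q gives 8>0]
(A,Q): NE
(A,R): not NE [P2→Q gives 8>4]
(A,S): not NE [P1→B gives 5>2; P2→Q gives 8>7]
(B,P): NE
(B,Q): not NE [P2→P gives 11>8]
(B,R): not NE [P1→A gives 4>3; P2→P gives 11>9]
(B,S): not NE [P2→P gives 11>2]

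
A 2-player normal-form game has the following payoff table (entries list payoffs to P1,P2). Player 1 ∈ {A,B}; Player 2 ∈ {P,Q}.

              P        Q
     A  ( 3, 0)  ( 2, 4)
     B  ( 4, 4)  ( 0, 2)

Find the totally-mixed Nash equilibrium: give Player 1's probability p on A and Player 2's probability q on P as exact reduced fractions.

p=1/3, q=2/3

P1 indiff ⇒ q·3+(1-q)·2 = q·4+(1-q)·0 ⇒ q(-1) = (1-q)(-2) ⇒ q = 2/3
P2 indiff ⇒ p·0+(1-p)·4 = p·4+(1-p)·2 ⇒ p(-4) = (1-p)(-2) ⇒ p = 1/3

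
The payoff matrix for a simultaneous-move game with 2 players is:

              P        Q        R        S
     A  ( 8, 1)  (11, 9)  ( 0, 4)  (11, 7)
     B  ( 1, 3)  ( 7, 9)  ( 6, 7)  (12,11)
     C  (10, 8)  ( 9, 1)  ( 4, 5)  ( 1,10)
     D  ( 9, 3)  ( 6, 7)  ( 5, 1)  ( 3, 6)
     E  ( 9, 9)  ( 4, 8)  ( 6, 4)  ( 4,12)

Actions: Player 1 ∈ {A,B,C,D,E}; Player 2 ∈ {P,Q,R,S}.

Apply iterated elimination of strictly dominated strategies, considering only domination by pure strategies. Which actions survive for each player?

P2 drop P (S beats it: A:7>1 B:11>3 C:10>8 D:6>3 E:12>9)
P1 drop D (B beats it: Q:7>6 R:6>5 S:12>3)
P2 drop R (S beats it: A:7>4 B:11>7 C:10>5 E:12>4)
P1 drop C (A beats it: Q:11>9 S:11>1)
P1 drop E (A beats it: Q:11>4 S:11>4)
P1→{A,B} P2→{Q,S}

IESDS → P1:{A,B} P2:{Q,S}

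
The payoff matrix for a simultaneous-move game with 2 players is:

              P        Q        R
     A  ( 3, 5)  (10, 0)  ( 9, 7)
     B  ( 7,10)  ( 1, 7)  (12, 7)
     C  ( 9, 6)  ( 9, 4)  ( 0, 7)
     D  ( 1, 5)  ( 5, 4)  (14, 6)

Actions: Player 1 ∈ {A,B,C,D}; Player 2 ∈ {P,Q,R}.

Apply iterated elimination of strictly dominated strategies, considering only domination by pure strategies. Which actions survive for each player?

Survivors P1:{B,C,D} P2:{P,R}

P2 drop Q (P beats it: A:5>0 B:10>7 C:6>4 D:5>4)
P1 drop A (B beats it: P:7>3 R:12>9)
P1→{B,C,D} P2→{P,R}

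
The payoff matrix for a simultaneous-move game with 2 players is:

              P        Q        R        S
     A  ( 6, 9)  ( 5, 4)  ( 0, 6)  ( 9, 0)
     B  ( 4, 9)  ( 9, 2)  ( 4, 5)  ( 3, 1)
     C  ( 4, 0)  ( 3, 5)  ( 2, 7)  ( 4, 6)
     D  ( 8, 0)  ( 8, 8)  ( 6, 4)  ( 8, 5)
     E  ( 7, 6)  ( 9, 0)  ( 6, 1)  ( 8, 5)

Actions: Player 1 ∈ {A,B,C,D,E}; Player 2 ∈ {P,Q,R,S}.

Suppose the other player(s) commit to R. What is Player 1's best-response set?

BR_1 = {D,E}

u_1(A vs R) = 0
u_1(B vs R) = 4
u_1(C vs R) = 2
u_1(D vs R) = 6
u_1(E vs R) = 6
max payoff 6 at {D,E}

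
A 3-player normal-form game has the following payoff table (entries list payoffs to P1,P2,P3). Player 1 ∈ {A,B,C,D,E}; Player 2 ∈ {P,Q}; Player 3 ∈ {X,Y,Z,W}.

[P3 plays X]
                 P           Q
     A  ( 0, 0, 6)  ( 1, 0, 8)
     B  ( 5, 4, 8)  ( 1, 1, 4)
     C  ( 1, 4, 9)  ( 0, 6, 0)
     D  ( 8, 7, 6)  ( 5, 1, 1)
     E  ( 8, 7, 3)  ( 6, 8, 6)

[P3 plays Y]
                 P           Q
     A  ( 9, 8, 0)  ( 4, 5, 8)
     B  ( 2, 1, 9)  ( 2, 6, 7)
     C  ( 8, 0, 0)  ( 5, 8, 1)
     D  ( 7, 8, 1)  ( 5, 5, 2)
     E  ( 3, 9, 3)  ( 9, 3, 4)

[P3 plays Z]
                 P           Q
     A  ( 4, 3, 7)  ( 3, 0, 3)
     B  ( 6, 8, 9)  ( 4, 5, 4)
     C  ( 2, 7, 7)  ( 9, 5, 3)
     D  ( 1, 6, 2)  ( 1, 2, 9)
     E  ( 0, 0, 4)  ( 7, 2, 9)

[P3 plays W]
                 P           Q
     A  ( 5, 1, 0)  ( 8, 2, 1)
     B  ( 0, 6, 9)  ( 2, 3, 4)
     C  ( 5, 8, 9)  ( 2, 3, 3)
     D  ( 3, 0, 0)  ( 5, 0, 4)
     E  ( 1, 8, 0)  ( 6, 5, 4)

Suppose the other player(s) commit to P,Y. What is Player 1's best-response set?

u_1(A vs P,Y) = 9
u_1(B vs P,Y) = 2
u_1(C vs P,Y) = 8
u_1(D vs P,Y) = 7
u_1(E vs P,Y) = 3
max payoff 9 at {A}

BR_1 = {A}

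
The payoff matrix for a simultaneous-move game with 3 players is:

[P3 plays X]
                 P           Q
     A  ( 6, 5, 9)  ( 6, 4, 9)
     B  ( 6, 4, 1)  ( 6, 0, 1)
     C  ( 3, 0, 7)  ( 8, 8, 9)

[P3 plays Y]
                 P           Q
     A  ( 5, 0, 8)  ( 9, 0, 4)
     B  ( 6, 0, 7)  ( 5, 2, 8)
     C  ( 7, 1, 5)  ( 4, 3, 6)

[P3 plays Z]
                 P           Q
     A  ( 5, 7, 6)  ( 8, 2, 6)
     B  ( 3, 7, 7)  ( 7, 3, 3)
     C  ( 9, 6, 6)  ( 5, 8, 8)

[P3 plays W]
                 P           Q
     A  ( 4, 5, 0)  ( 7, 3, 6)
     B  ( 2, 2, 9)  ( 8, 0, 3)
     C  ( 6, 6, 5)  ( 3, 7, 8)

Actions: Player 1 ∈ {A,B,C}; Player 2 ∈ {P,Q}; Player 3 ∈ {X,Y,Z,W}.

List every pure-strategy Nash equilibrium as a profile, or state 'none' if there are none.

(A,P,X): NE
(A,P,Y): not NE [P1→C gives 7>5; P3→X gives 9>8]
(A,P,Z): not NE [P1→C gives 9>5; P3→X gives 9>6]
(A,P,W): not NE [P1→C gives 6>4; P3→X gives 9>0]
(A,Q,X): not NE [P1→C gives 8>6; P2→P gives 5>4]
(A,Q,Y): not NE [P3→X gives 9>4]
(A,Q,Z): not NE [P2→P gives 7>2; P3→X gives 9>6]
(A,Q,W): not NE [P1→B gives 8>7; P2→P gives 5>3; P3→X gives 9>6]
(B,P,X): not NE [P3→W gives 9>1]
(B,P,Y): not NE [P1→C gives 7>6; P2→Q gives 2>0; P3→W gives 9>7]
(B,P,Z): not NE [P1→C gives 9>3; P3→W gives 9>7]
(B,P,W): not NE [P1→C gives 6>2]
(B,Q,X): not NE [P1→C gives 8>6; P2→P gives 4>0; P3→Y gives 8>1]
(B,Q,Y): not NE [P1→A gives 9>5]
(B,Q,Z): not NE [P1→A gives 8>7; P2→P gives 7>3; P3→Y gives 8>3]
(B,Q,W): not NE [P2→P gives 2>0; P3→Y gives 8>3]
(C,P,X): not NE [P1→B gives 6>3; P2→Q gives 8>0]
(C,P,Y): not NE [P2→Q gives 3>1; P3→X gives 7>5]
(C,P,Z): not NE [P2→Q gives 8>6; P3→X gives 7>6]
(C,P,W): not NE [P2→Q gives 7>6; P3→X gives 7>5]
(C,Q,X): NE
(C,Q,Y): not NE [P1→A gives 9>4; P3→X gives 9>6]
(C,Q,Z): not NE [P1→A gives 8>5; P3→X gives 9>8]
(C,Q,W): not NE [P1→B gives 8>3; P3→X gives 9>8]

PSNE = {(A,P,X), (C,Q,X)}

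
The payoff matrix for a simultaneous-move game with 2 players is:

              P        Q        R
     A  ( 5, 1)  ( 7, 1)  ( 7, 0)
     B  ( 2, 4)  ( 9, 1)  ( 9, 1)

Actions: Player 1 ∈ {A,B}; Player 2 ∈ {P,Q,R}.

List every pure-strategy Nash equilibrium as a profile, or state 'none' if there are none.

(A,P): NE
(A,Q): not NE [P1→B gives 9>7]
(A,R): not NE [P1→B gives 9>7; P2→Q gives 1>0]
(B,P): not NE [P1→A gives 5>2]
(B,Q): not NE [P2→P gives 4>1]
(B,R): not NE [P2→P gives 4>1]

NE set: (A,P)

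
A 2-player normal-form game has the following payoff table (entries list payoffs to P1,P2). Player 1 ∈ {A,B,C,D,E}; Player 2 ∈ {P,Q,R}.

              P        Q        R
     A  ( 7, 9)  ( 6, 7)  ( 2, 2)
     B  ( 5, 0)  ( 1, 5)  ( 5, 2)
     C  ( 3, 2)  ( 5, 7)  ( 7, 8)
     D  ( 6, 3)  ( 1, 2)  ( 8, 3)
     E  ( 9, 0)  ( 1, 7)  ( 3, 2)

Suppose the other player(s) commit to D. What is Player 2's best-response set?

P2 best: {P,R}

u_2(P vs D) = 3
u_2(Q vs D) = 2
u_2(R vs D) = 3
max payoff 3 at {P,R}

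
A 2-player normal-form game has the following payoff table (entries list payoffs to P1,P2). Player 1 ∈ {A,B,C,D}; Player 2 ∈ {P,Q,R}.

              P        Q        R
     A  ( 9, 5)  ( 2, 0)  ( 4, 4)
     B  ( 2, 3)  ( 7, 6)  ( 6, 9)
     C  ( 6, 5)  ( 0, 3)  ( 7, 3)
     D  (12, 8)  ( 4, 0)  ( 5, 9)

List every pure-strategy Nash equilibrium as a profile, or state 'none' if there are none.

PSNE: ∅

(A,P): not NE [P1→D gives 12>9]
(A,Q): not NE [P1→B gives 7>2; P2→P gives 5>0]
(A,R): not NE [P1→C gives 7>4; P2→P gives 5>4]
(B,P): not NE [P1→D gives 12>2; P2→R gives 9>3]
(B,Q): not NE [P2→R gives 9>6]
(B,R): not NE [P1→C gives 7>6]
(C,P): not NE [P1→D gives 12>6]
(C,Q): not NE [P1→B gives 7>0; P2→P gives 5>3]
(C,R): not NE [P2→P gives 5>3]
(D,P): not NE [P2→R gives 9>8]
(D,Q): not NE [P1→B gives 7>4; P2→R gives 9>0]
(D,R): not NE [P1→C gives 7>5]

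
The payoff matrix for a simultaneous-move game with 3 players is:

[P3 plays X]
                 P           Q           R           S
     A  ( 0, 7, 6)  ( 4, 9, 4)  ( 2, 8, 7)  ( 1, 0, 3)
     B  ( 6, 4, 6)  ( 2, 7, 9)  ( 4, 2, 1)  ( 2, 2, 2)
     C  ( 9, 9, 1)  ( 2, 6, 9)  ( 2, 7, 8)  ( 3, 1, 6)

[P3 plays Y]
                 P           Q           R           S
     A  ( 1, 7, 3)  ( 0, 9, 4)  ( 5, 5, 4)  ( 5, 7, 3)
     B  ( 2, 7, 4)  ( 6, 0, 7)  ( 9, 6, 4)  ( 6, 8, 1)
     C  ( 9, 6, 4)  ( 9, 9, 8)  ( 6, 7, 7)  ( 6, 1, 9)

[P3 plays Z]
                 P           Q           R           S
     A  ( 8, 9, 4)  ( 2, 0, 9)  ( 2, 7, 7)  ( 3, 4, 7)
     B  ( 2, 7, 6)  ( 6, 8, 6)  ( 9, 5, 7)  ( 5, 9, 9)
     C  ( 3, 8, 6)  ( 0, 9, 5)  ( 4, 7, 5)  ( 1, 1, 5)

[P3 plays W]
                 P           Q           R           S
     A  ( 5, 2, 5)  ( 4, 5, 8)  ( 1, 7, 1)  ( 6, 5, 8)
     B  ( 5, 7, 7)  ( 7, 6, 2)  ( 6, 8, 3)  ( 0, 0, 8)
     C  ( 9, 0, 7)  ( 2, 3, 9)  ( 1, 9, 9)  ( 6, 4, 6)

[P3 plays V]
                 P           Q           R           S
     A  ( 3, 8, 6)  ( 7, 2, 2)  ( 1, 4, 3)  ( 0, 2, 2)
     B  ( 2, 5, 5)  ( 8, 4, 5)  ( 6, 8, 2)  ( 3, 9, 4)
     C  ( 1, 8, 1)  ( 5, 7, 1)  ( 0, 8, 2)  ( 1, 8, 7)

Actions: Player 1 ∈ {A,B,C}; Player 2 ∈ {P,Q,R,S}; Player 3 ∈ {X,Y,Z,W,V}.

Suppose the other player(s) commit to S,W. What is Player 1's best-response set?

BR_1 = {A,C}

u_1(A vs S,W) = 6
u_1(B vs S,W) = 0
u_1(C vs S,W) = 6
max payoff 6 at {A,C}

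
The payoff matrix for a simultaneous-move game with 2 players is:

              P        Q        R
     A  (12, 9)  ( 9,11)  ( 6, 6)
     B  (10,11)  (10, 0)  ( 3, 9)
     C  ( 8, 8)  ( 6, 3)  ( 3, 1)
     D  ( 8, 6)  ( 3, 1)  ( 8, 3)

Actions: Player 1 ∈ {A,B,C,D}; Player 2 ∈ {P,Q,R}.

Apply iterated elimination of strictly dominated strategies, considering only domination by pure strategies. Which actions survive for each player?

Remaining: P1:{A,B} P2:{P,Q}

P1 drop C (A beats it: P:12>8 Q:9>6 R:6>3)
P2 drop R (P beats it: A:9>6 B:11>9 D:6>3)
P1 drop D (A beats it: P:12>8 Q:9>3)
P1→{A,B} P2→{P,Q}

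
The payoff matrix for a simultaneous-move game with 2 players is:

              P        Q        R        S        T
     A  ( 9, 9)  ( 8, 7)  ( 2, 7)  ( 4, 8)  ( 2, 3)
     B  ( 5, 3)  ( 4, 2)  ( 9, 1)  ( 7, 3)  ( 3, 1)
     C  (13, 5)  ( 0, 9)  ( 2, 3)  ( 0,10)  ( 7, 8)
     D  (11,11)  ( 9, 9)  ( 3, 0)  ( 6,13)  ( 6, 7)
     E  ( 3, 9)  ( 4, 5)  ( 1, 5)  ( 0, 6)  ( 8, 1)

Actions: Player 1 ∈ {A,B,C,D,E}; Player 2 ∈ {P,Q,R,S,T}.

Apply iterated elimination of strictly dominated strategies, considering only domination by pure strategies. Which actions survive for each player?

P1 drop A (D beats it: P:11>9 Q:9>8 R:3>2 S:6>4 T:6>2)
P2 drop Q (S beats it: B:3>2 C:10>9 D:13>9 E:6>5)
P2 drop R (P beats it: B:3>1 C:5>3 D:11>0 E:9>5)
P2 drop T (S beats it: B:3>1 C:10>8 D:13>7 E:6>1)
P1 drop E (B beats it: P:5>3 S:7>0)
P1→{B,C,D} P2→{P,S}

Remaining: P1:{B,C,D} P2:{P,S}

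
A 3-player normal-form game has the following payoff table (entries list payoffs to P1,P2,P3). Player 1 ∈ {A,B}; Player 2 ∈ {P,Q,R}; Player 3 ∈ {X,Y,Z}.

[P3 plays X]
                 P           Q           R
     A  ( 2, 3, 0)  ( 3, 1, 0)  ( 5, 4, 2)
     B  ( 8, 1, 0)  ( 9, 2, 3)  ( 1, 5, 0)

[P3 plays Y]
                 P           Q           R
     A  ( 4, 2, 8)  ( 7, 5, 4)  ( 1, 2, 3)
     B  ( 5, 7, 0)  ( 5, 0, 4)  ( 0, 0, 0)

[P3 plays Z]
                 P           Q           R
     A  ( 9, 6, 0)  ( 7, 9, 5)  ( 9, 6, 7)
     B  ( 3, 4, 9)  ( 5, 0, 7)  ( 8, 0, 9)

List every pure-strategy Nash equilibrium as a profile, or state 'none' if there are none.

PSNE = {(A,Q,Z)}

(A,P,X): not NE [P1→B gives 8>2; P2→R gives 4>3; P3→Y gives 8>0]
(A,P,Y): not NE [P1→B gives 5>4; P2→Q gives 5>2]
(A,P,Z): not NE [P2→Q gives 9>6; P3→Y gives 8>0]
(A,Q,X): not NE [P1→B gives 9>3; P2→R gives 4>1; P3→Z gives 5>0]
(A,Q,Y): not NE [P3→Z gives 5>4]
(A,Q,Z): NE
(A,R,X): not NE [P3→Z gives 7>2]
(A,R,Y): not NE [P2→Q gives 5>2; P3→Z gives 7>3]
(A,R,Z): not NE [P2→Q gives 9>6]
(B,P,X): not NE [P2→R gives 5>1; P3→Z gives 9>0]
(B,P,Y): not NE [P3→Z gives 9>0]
(B,P,Z): not NE [P1→A gives 9>3]
(B,Q,X): not NE [P2→R gives 5>2; P3→Z gives 7>3]
(B,Q,Y): not NE [P1→A gives 7>5; P2→P gives 7>0; P3→Z gives 7>4]
(B,Q,Z): not NE [P1→A gives 7>5; P2→P gives 4>0]
(B,R,X): not NE [P1→A gives 5>1; P3→Z gives 9>0]
(B,R,Y): not NE [P1→A gives 1>0; P2→P gives 7>0; P3→Z gives 9>0]
(B,R,Z): not NE [P1→A gives 9>8; P2→P gives 4>0]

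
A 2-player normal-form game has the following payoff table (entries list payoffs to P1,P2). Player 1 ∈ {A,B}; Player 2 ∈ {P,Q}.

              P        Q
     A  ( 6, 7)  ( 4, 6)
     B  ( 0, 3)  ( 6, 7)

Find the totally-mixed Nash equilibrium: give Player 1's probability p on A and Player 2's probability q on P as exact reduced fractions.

(p,q) = (4/5, 1/4)

P1 indiff ⇒ q·6+(1-q)·4 = q·0+(1-q)·6 ⇒ q(6) = (1-q)(2) ⇒ q = 1/4
P2 indiff ⇒ p·7+(1-p)·3 = p·6+(1-p)·7 ⇒ p(1) = (1-p)(4) ⇒ p = 4/5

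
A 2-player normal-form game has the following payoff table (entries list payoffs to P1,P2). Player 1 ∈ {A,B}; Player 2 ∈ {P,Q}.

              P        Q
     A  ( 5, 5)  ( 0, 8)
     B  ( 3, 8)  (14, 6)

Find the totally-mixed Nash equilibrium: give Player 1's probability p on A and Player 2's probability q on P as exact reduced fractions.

P1 indiff ⇒ q·5+(1-q)·0 = q·3+(1-q)·14 ⇒ q(2) = (1-q)(14) ⇒ q = 7/8
P2 indiff ⇒ p·5+(1-p)·8 = p·8+(1-p)·6 ⇒ p(-3) = (1-p)(-2) ⇒ p = 2/5

P1 mixes 2/5 on A; P2 mixes 7/8 on P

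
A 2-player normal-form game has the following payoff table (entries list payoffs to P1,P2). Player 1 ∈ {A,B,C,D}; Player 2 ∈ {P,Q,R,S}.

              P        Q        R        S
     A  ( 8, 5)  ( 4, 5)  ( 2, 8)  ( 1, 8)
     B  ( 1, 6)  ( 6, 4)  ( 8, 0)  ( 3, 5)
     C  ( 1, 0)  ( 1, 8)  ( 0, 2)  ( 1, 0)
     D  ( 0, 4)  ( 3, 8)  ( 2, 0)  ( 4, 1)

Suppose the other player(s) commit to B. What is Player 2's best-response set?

u_2(P vs B) = 6
u_2(Q vs B) = 4
u_2(R vs B) = 0
u_2(S vs B) = 5
max payoff 6 at {P}

BR_2 = {P}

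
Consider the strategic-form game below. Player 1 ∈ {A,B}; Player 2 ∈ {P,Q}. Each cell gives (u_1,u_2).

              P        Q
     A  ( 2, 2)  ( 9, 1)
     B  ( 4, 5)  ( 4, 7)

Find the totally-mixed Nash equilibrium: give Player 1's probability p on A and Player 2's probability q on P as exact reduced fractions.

(p,q) = (2/3, 5/7)

P1 indiff ⇒ q·2+(1-q)·9 = q·4+(1-q)·4 ⇒ q(-2) = (1-q)(-5) ⇒ q = 5/7
P2 indiff ⇒ p·2+(1-p)·5 = p·1+(1-p)·7 ⇒ p(1) = (1-p)(2) ⇒ p = 2/3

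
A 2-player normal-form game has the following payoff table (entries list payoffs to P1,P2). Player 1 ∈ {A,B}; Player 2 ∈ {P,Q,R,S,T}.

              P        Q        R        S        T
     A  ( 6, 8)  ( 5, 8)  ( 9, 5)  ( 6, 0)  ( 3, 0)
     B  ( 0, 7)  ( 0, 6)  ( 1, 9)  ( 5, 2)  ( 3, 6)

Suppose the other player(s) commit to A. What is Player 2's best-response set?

argmax u_2 = {P,Q}

u_2(P vs A) = 8
u_2(Q vs A) = 8
u_2(R vs A) = 5
u_2(S vs A) = 0
u_2(T vs A) = 0
max payoff 8 at {P,Q}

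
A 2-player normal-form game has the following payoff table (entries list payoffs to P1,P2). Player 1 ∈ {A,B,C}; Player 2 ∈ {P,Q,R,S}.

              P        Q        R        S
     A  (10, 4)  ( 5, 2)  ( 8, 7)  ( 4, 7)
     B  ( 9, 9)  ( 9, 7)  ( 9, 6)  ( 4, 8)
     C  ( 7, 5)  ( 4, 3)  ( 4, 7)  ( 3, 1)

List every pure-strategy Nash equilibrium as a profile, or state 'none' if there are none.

Nash profiles: (A,S)

(A,P): not NE [P2→S gives 7>4]
(A,Q): not NE [P1→B gives 9>5; P2→S gives 7>2]
(A,R): not NE [P1→B gives 9>8]
(A,S): NE
(B,P): not NE [P1→A gives 10>9]
(B,Q): not NE [P2→P gives 9>7]
(B,R): not NE [P2→P gives 9>6]
(B,S): not NE [P2→P gives 9>8]
(C,P): not NE [P1→A gives 10>7; P2→R gives 7>5]
(C,Q): not NE [P1→B gives 9>4; P2→R gives 7>3]
(C,R): not NE [P1→B gives 9>4]
(C,S): not NE [P1→B gives 4>3; P2→R gives 7>1]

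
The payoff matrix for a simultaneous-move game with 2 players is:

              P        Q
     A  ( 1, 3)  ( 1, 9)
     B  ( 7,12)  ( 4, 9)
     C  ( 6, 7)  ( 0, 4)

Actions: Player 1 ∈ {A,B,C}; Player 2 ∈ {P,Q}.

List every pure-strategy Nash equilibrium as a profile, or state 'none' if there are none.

NE set: (B,P)

(A,P): not NE [P1→B gives 7>1; P2→Q gives 9>3]
(A,Q): not NE [P1→B gives 4>1]
(B,P): NE
(B,Q): not NE [P2→P gives 12>9]
(C,P): not NE [P1→B gives 7>6]
(C,Q): not NE [P1→B gives 4>0; P2→P gives 7>4]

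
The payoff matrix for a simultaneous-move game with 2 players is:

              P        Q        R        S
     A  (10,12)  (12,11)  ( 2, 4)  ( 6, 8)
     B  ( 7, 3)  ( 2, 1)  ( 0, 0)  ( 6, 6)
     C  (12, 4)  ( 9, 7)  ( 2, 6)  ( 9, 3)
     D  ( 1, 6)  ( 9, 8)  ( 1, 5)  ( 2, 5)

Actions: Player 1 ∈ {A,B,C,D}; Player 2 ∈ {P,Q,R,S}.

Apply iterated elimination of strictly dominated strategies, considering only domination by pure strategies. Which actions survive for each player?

Remaining: P1:{A,C} P2:{P,Q}

P1 drop B (C beats it: P:12>7 Q:9>2 R:2>0 S:9>6)
P1 drop D (A beats it: P:10>1 Q:12>9 R:2>1 S:6>2)
P2 drop R (Q beats it: A:11>4 C:7>6)
P2 drop S (P beats it: A:12>8 C:4>3)
P1→{A,C} P2→{P,Q}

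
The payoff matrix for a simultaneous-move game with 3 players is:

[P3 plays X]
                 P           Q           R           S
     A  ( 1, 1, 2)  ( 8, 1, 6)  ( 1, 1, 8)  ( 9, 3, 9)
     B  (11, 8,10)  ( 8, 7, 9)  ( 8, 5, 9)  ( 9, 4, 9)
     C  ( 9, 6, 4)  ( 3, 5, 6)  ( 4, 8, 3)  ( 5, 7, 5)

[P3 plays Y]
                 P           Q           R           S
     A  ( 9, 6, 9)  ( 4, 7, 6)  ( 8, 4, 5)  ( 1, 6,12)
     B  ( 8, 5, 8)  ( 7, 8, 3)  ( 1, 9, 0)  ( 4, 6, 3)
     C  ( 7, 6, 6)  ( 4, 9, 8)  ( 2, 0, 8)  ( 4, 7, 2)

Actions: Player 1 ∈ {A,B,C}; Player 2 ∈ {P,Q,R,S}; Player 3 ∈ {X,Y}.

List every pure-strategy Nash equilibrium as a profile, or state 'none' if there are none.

(A,P,X): not NE [P1→B gives 11>1; P2→S gives 3>1; P3→Y gives 9>2]
(A,P,Y): not NE [P2→Q gives 7>6]
(A,Q,X): not NE [P2→S gives 3>1]
(A,Q,Y): not NE [P1→B gives 7>4]
(A,R,X): not NE [P1→B gives 8>1; P2→S gives 3>1]
(A,R,Y): not NE [P2→Q gives 7>4; P3→X gives 8>5]
(A,S,X): not NE [P3→Y gives 12>9]
(A,S,Y): not NE [P1→C gives 4>1; P2→Q gives 7>6]
(B,P,X): NE
(B,P,Y): not NE [P1→A gives 9>8; P2→R gives 9>5; P3→X gives 10>8]
(B,Q,X): not NE [P2→P gives 8>7]
(B,Q,Y): not NE [P2→R gives 9>8; P3→X gives 9>3]
(B,R,X): not NE [P2→P gives 8>5]
(B,R,Y): not NE [P1→A gives 8>1; P3→X gives 9>0]
(B,S,X): not NE [P2→P gives 8>4]
(B,S,Y): not NE [P2→R gives 9>6; P3→X gives 9>3]
(C,P,X): not NE [P1→B gives 11>9; P2→R gives 8>6; P3→Y gives 6>4]
(C,P,Y): not NE [P1→A gives 9>7; P2→Q gives 9>6]
(C,Q,X): not NE [P1→B gives 8>3; P2→R gives 8>5; P3→Y gives 8>6]
(C,Q,Y): not NE [P1→B gives 7>4]
(C,R,X): not NE [P1→B gives 8>4; P3→Y gives 8>3]
(C,R,Y): not NE [P1→A gives 8>2; P2→Q gives 9>0]
(C,S,X): not NE [P1→B gives 9>5; P2→R gives 8>7]
(C,S,Y): not NE [P2→Q gives 9>7; P3→X gives 5>2]

Nash profiles: (B,P,X)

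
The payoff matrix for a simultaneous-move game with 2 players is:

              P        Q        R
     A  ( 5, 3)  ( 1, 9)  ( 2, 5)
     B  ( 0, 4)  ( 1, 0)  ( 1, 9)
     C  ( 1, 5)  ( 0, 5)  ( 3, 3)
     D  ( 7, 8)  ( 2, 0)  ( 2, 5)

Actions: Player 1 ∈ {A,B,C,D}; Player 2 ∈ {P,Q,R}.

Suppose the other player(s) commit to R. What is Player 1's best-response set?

u_1(A vs R) = 2
u_1(B vs R) = 1
u_1(C vs R) = 3
u_1(D vs R) = 2
max payoff 3 at {C}

argmax u_1 = {C}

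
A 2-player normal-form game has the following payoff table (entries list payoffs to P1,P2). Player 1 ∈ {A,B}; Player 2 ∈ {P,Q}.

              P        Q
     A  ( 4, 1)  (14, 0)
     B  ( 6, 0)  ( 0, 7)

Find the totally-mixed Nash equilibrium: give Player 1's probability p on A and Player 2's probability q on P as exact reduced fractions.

P1 indiff ⇒ q·4+(1-q)·14 = q·6+(1-q)·0 ⇒ q(-2) = (1-q)(-14) ⇒ q = 7/8
P2 indiff ⇒ p·1+(1-p)·0 = p·0+(1-p)·7 ⇒ p(1) = (1-p)(7) ⇒ p = 7/8

(p,q) = (7/8, 7/8)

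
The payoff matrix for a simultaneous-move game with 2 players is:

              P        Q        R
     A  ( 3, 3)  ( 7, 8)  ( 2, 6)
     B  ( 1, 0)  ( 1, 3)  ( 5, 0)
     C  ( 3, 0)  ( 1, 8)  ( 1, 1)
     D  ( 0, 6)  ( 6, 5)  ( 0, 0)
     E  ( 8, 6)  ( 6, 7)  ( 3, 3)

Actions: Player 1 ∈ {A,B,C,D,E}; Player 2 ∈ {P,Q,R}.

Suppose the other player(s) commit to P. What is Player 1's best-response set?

u_1(A vs P) = 3
u_1(B vs P) = 1
u_1(C vs P) = 3
u_1(D vs P) = 0
u_1(E vs P) = 8
max payoff 8 at {E}

argmax u_1 = {E}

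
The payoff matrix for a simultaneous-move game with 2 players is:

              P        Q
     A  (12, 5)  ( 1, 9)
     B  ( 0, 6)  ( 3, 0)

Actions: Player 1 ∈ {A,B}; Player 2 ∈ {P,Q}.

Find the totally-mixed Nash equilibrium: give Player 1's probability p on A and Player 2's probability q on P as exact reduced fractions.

P1 mixes 3/5 on A; P2 mixes 1/7 on P

P1 indiff ⇒ q·12+(1-q)·1 = q·0+(1-q)·3 ⇒ q(12) = (1-q)(2) ⇒ q = 1/7
P2 indiff ⇒ p·5+(1-p)·6 = p·9+(1-p)·0 ⇒ p(-4) = (1-p)(-6) ⇒ p = 3/5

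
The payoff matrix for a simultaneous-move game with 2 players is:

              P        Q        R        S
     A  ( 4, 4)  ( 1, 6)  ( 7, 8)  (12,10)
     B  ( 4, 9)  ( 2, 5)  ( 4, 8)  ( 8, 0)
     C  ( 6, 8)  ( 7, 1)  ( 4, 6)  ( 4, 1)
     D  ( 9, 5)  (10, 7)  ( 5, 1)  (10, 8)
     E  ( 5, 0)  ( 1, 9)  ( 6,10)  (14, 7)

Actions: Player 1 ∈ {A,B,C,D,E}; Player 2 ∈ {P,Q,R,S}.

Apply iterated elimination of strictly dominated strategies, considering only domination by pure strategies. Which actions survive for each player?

Remaining: P1:{A,D,E} P2:{Q,R,S}

P1 drop B (D beats it: P:9>4 Q:10>2 R:5>4 S:10>8)
P1 drop C (D beats it: P:9>6 Q:10>7 R:5>4 S:10>4)
P2 drop P (Q beats it: A:6>4 D:7>5 E:9>0)
P1→{A,D,E} P2→{Q,R,S}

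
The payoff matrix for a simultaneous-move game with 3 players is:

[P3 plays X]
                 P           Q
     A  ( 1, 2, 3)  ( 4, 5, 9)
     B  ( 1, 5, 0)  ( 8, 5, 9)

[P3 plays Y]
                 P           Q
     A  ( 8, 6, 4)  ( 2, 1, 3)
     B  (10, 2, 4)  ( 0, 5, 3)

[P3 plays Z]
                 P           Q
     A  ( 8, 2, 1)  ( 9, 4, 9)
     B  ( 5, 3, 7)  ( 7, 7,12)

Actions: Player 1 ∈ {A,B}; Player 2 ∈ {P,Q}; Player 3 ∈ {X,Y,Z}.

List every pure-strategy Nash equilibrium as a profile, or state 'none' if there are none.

(A,P,X): not NE [P2→Q gives 5>2; P3→Y gives 4>3]
(A,P,Y): not NE [P1→B gives 10>8]
(A,P,Z): not NE [P2→Q gives 4>2; P3→Y gives 4>1]
(A,Q,X): not NE [P1→B gives 8>4]
(A,Q,Y): not NE [P2→P gives 6>1; P3→Z gives 9>3]
(A,Q,Z): NE
(B,P,X): not NE [P3→Z gives 7>0]
(B,P,Y): not NE [P2→Q gives 5>2; P3→Z gives 7>4]
(B,P,Z): not NE [P1→A gives 8>5; P2→Q gives 7>3]
(B,Q,X): not NE [P3→Z gives 12>9]
(B,Q,Y): not NE [P1→A gives 2>0; P3→Z gives 12>3]
(B,Q,Z): not NE [P1→A gives 9>7]

Nash profiles: (A,Q,Z)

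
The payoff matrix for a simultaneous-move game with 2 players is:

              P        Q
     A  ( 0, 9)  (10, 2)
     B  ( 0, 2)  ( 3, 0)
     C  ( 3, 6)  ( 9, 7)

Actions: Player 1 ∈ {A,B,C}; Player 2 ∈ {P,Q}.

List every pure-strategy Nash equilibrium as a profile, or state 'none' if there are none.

Equilibria: none

(A,P): not NE [P1→C gives 3>0]
(A,Q): not NE [P2→P gives 9>2]
(B,P): not NE [P1→C gives 3>0]
(B,Q): not NE [P1→A gives 10>3; P2→P gives 2>0]
(C,P): not NE [P2→Q gives 7>6]
(C,Q): not NE [P1→A gives 10>9]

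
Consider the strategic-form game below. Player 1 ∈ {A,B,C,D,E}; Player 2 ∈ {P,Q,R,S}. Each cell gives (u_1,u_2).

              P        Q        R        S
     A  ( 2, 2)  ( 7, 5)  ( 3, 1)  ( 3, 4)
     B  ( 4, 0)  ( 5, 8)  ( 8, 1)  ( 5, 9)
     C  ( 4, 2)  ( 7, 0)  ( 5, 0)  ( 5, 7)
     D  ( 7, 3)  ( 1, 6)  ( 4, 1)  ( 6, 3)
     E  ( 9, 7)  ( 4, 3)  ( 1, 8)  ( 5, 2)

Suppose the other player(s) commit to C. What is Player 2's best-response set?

BR_2 = {S}

u_2(P vs C) = 2
u_2(Q vs C) = 0
u_2(R vs C) = 0
u_2(S vs C) = 7
max payoff 7 at {S}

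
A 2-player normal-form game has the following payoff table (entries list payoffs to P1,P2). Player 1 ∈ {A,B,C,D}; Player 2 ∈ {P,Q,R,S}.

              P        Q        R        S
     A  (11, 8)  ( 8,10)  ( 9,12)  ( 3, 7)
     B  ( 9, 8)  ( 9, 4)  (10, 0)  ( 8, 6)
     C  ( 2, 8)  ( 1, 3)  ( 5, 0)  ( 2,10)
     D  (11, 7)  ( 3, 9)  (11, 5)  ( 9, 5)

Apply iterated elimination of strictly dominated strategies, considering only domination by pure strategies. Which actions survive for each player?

Remaining: P1:{A,B,D} P2:{P,Q,R}

P1 drop C (A beats it: P:11>2 Q:8>1 R:9>5 S:3>2)
P2 drop S (P beats it: A:8>7 B:8>6 D:7>5)
P1→{A,B,D} P2→{P,Q,R}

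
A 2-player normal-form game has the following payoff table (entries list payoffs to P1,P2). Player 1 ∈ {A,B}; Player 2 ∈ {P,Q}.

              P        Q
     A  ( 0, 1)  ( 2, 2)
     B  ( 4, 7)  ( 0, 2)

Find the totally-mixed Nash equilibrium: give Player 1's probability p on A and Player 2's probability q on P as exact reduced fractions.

P1 indiff ⇒ q·0+(1-q)·2 = q·4+(1-q)·0 ⇒ q(-4) = (1-q)(-2) ⇒ q = 1/3
P2 indiff ⇒ p·1+(1-p)·7 = p·2+(1-p)·2 ⇒ p(-1) = (1-p)(-5) ⇒ p = 5/6

(p,q) = (5/6, 1/3)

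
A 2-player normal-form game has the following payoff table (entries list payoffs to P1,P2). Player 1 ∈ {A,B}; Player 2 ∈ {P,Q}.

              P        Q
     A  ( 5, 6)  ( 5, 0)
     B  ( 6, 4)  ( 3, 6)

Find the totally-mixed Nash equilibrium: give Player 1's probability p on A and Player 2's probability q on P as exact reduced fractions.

(p,q) = (1/4, 2/3)

P1 indiff ⇒ q·5+(1-q)·5 = q·6+(1-q)·3 ⇒ q(-1) = (1-q)(-2) ⇒ q = 2/3
P2 indiff ⇒ p·6+(1-p)·4 = p·0+(1-p)·6 ⇒ p(6) = (1-p)(2) ⇒ p = 1/4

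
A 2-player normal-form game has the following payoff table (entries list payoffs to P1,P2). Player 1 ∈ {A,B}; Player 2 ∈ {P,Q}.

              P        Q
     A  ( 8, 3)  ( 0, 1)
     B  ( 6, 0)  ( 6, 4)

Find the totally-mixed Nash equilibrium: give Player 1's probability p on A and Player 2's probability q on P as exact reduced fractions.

p=2/3, q=3/4

P1 indiff ⇒ q·8+(1-q)·0 = q·6+(1-q)·6 ⇒ q(2) = (1-q)(6) ⇒ q = 3/4
P2 indiff ⇒ p·3+(1-p)·0 = p·1+(1-p)·4 ⇒ p(2) = (1-p)(4) ⇒ p = 2/3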